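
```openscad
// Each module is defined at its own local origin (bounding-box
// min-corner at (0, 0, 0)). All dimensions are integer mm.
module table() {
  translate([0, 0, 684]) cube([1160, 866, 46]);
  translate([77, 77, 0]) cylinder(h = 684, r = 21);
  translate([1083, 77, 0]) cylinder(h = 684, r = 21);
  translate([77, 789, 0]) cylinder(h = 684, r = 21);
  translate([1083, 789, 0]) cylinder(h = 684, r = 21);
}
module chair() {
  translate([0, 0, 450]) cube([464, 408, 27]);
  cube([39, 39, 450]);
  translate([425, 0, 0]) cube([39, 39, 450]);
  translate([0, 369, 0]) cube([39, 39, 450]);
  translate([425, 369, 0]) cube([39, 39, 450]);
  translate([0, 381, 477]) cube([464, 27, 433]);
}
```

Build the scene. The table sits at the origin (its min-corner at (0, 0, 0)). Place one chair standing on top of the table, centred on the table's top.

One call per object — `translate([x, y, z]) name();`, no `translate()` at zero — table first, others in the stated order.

table();
translate([348, 229, 730]) chair();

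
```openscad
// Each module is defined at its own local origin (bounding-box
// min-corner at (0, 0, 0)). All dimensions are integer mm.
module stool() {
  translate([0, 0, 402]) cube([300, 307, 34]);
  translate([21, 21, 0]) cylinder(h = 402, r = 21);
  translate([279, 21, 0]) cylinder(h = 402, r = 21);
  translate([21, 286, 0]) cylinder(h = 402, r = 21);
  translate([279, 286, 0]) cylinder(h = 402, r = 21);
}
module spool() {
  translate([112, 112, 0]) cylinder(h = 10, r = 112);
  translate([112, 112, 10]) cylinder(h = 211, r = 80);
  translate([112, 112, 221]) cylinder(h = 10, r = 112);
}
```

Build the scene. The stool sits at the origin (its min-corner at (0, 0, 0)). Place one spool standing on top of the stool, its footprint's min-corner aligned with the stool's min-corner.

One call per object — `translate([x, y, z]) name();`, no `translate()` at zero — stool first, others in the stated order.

stool();
translate([0, 0, 436]) spool();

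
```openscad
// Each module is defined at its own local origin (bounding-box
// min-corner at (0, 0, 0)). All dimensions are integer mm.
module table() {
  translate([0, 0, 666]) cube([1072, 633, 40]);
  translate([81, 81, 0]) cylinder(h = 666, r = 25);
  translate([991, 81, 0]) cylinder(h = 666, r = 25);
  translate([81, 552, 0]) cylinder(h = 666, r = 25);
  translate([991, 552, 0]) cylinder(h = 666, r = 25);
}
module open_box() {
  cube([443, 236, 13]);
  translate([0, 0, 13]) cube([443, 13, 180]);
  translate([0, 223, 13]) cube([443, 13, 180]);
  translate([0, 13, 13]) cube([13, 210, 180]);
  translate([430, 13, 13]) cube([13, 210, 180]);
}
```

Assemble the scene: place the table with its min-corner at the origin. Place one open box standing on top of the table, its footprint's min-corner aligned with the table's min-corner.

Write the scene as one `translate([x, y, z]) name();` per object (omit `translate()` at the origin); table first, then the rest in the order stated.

table();
translate([0, 0, 706]) open_box();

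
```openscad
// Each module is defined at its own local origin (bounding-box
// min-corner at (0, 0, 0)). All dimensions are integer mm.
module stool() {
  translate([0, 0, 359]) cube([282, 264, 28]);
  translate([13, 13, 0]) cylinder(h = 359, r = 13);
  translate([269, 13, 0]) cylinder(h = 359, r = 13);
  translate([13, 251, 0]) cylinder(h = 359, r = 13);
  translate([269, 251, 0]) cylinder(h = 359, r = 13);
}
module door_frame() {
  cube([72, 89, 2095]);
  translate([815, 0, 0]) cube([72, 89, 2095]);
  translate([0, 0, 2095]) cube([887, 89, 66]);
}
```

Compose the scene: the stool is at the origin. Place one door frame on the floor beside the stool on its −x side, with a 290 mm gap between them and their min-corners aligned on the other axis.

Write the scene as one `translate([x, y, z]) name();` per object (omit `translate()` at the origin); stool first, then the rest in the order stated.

stool();
translate([-1177, 0, 0]) door_frame();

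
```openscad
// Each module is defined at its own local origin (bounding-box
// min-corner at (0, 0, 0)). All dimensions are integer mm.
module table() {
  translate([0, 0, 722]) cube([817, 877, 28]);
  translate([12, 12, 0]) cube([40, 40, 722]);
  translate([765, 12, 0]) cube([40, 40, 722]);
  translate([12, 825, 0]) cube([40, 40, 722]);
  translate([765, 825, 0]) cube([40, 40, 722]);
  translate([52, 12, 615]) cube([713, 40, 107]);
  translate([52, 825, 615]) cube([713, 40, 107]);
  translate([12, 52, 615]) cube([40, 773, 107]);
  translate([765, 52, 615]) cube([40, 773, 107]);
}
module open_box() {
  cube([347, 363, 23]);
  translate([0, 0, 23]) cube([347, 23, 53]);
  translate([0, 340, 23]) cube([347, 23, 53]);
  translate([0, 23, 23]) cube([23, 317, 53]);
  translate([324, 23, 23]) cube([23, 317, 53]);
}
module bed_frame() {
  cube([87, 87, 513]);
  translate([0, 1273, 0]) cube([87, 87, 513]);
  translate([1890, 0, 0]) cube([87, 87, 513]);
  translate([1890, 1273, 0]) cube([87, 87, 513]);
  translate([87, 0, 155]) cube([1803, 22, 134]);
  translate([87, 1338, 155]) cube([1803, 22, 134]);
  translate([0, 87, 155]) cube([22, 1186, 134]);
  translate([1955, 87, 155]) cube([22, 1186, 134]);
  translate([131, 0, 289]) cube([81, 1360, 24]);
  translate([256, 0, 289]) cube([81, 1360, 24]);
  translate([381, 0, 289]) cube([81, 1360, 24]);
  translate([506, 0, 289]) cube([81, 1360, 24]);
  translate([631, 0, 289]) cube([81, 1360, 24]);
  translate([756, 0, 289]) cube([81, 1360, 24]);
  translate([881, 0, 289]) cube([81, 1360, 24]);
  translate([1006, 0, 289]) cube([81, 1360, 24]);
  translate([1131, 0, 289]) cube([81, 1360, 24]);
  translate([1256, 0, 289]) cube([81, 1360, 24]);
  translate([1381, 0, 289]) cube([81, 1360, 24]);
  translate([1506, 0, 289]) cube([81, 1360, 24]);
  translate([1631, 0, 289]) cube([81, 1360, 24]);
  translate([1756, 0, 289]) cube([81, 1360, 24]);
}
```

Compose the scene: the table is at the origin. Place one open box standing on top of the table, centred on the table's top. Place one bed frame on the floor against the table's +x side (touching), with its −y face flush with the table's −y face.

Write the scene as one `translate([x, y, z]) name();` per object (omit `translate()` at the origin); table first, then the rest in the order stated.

table();
translate([235, 257, 750]) open_box();
translate([817, 0, 0]) bed_frame();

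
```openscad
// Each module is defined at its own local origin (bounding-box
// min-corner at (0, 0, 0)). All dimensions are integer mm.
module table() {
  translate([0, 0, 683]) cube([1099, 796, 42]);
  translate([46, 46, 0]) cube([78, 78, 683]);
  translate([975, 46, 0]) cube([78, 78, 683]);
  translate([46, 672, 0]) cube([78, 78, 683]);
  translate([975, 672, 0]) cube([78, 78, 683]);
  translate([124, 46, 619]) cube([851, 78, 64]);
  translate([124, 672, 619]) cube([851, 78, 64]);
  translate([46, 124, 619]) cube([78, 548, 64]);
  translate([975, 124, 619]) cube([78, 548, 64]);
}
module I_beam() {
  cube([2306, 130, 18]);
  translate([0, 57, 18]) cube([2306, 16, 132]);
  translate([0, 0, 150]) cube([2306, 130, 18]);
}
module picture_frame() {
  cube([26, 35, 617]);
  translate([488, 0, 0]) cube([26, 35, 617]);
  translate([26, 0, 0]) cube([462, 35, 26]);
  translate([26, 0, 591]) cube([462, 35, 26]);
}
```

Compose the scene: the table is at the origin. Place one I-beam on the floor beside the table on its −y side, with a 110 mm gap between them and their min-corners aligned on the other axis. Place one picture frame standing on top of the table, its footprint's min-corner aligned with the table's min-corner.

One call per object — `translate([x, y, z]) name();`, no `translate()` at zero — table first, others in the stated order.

table();
translate([0, -240, 0]) I_beam();
translate([0, 0, 725]) picture_frame();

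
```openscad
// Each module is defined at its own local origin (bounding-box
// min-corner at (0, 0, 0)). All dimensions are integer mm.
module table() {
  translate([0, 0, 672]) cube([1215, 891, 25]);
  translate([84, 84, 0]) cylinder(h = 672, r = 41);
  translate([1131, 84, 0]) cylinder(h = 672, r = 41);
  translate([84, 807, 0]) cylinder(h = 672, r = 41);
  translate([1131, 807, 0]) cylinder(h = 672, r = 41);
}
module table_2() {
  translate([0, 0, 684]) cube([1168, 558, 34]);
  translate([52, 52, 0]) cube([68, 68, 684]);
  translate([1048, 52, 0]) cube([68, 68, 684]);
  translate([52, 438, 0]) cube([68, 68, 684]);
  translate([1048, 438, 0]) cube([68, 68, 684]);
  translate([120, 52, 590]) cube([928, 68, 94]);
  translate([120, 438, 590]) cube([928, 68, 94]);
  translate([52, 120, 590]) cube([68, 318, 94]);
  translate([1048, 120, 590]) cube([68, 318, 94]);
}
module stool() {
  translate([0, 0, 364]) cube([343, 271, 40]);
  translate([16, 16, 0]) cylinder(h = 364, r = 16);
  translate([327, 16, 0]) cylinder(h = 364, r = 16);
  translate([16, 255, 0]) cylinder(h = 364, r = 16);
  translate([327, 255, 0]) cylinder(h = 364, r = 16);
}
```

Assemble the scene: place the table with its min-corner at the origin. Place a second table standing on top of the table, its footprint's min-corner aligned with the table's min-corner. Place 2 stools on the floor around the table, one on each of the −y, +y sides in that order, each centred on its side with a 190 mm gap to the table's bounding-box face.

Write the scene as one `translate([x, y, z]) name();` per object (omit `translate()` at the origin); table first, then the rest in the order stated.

table();
translate([0, 0, 697]) table_2();
translate([436, -461, 0]) stool();
translate([436, 1081, 0]) stool();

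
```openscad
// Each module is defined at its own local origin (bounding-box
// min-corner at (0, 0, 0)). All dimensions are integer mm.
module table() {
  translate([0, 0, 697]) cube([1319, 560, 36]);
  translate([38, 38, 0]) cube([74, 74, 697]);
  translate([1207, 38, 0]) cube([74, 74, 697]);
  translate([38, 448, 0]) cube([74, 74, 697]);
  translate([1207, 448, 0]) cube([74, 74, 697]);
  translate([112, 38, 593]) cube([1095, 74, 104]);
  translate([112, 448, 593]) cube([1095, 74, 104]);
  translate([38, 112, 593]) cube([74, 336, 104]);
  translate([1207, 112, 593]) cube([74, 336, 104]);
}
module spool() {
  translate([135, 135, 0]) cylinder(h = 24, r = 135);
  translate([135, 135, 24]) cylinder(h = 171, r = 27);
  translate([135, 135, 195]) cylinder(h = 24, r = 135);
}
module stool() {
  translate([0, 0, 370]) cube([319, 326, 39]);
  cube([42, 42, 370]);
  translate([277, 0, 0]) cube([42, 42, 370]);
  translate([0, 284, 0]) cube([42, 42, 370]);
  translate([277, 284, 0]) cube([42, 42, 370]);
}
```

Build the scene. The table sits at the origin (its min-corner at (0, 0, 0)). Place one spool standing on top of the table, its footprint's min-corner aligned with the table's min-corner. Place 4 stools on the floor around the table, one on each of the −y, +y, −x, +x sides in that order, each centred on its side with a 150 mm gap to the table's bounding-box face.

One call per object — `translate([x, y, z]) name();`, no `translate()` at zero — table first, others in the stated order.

table();
translate([0, 0, 733]) spool();
translate([500, -476, 0]) stool();
translate([500, 710, 0]) stool();
translate([-469, 117, 0]) stool();
translate([1469, 117, 0]) stool();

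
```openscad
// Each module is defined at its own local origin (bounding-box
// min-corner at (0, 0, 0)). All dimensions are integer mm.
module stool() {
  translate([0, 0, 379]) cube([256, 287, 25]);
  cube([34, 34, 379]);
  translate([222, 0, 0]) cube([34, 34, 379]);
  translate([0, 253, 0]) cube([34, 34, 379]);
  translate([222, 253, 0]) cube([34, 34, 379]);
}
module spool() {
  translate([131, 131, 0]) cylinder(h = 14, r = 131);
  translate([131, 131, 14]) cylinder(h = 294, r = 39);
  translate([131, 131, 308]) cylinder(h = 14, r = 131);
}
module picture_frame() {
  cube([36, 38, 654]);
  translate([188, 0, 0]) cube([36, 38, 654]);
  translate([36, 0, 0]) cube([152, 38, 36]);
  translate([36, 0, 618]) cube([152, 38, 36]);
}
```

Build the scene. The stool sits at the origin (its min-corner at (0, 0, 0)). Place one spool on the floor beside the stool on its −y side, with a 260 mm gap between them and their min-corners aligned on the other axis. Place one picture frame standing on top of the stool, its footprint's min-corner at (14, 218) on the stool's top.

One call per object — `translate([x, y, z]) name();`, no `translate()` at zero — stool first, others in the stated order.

stool();
translate([0, -522, 0]) spool();
translate([14, 218, 404]) picture_frame();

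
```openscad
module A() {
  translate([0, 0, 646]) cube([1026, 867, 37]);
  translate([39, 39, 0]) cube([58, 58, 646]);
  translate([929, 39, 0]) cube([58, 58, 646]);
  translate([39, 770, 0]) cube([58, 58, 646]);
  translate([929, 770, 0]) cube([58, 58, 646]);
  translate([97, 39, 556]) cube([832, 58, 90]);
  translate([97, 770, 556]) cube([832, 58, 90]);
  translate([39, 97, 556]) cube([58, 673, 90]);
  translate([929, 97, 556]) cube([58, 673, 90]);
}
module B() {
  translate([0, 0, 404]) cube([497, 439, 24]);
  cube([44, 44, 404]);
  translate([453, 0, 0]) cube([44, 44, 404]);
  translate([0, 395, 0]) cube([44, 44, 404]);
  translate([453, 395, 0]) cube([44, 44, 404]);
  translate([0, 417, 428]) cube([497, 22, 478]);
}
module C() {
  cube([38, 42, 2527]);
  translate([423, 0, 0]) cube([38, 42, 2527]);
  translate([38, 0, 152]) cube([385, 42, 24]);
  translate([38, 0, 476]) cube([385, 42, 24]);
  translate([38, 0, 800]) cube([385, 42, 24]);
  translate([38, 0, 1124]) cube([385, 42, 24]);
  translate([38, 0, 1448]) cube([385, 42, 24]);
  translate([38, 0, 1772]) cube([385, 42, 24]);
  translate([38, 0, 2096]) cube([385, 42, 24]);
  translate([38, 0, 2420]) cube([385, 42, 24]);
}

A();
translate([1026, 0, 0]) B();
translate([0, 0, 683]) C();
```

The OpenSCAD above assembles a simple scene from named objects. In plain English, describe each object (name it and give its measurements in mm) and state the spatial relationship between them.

A is a rectangular dining table. The top is 1026×867×37 mm with its upper surface at z = 683 mm. It stands on four 58×58 mm square legs, each inset 39 mm from the nearest pair of top edges, running from the floor to the underside of the top. Four apron rails, 58 mm thick and 90 mm tall, run between adjacent legs with their top edges flush with the underside of the top and their outer faces flush with the legs' outer faces.

B is a chair: 497×439 mm seat, 24 mm thick, top at z = 428 mm, on four 44 mm square corner legs flush with the seat edges. A 22 mm thick backrest slab spans the full seat width, extending 478 mm above the seat top, its back face flush with the seat's +y edge.

C is a straight ladder. Two 38×42 mm vertical rails, 2527 mm tall, stand 461 mm apart (outside-to-outside) with their front faces coplanar on the −y side. 8 rungs, each 42 mm deep and 24 mm tall, span between the inner faces of the rails, front faces flush with the rails. The lowest rung's underside is at z = 152 mm and rungs are spaced 324 mm apart (underside to underside).

The chair is against the table's +x side, with their −y faces flush. The ladder is on top of the table.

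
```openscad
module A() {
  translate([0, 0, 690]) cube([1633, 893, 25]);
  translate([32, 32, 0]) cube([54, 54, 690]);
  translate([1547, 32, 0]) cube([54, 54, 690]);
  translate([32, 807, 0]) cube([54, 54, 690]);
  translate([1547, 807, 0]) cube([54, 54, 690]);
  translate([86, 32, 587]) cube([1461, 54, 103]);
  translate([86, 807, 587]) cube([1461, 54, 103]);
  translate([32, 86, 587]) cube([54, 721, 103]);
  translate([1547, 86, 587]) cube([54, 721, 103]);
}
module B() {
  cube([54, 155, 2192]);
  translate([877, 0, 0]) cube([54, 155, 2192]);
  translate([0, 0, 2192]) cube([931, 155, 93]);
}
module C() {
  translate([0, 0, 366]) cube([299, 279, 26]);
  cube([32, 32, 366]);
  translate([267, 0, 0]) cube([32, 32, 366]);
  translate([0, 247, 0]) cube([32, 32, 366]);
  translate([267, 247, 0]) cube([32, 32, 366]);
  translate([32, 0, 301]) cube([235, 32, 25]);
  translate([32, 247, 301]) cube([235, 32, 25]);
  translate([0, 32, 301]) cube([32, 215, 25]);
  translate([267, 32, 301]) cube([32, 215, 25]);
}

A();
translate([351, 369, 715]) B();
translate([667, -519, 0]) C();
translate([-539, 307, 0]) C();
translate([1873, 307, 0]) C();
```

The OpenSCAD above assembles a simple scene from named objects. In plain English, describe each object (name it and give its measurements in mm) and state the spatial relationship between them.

A is a rectangular dining table. The top is 1633×893×25 mm with its upper surface at z = 715 mm. It stands on four 54×54 mm square legs, each inset 32 mm from the nearest pair of top edges, running from the floor to the underside of the top. Four apron rails, 54 mm thick and 103 mm tall, run between adjacent legs with their top edges flush with the underside of the top and their outer faces flush with the legs' outer faces.

B is a door frame. The clear opening is 823 mm wide and 2192 mm high. Two 54 mm wide jambs, 155 mm deep, stand either side of the opening from the floor to the top of the opening. A 93 mm thick head sits across the top of both jambs, spanning the full outside width of the frame.

C is a four-legged stool. The seat is 299×279 mm, 26 mm thick, top at z = 392 mm. It stands on four square legs, each 32×32 mm in cross-section, from z = 0 to the seat underside, each flush with a corner of the seat. Four stretchers, 32 mm wide and 25 mm tall, connect adjacent legs with their undersides at z = 301 mm, each running between the inner faces of the legs it joins and aligned with the legs' outer faces on the other axis.

The door frame is on top of the table, centred. Three stools sit around the table at the −y, −x, +x sides.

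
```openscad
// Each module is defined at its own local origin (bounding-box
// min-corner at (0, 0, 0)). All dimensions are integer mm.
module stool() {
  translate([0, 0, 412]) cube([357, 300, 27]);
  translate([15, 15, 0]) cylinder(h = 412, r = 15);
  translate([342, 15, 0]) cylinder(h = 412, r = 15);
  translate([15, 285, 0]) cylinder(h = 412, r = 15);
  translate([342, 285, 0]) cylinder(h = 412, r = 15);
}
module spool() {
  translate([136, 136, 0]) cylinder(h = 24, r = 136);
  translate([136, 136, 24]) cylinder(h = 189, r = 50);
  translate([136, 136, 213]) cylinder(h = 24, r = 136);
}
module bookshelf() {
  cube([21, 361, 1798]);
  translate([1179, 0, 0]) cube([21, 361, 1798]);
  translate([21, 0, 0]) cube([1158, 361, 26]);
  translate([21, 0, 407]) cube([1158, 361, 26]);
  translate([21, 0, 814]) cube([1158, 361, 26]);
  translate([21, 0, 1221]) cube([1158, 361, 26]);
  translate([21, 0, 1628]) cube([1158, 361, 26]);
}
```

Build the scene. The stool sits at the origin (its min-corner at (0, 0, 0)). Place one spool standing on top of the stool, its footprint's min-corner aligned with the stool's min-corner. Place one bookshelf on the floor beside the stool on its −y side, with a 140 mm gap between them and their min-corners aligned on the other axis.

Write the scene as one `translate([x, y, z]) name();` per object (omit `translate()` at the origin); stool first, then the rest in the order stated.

stool();
translate([0, 0, 439]) spool();
translate([0, -501, 0]) bookshelf();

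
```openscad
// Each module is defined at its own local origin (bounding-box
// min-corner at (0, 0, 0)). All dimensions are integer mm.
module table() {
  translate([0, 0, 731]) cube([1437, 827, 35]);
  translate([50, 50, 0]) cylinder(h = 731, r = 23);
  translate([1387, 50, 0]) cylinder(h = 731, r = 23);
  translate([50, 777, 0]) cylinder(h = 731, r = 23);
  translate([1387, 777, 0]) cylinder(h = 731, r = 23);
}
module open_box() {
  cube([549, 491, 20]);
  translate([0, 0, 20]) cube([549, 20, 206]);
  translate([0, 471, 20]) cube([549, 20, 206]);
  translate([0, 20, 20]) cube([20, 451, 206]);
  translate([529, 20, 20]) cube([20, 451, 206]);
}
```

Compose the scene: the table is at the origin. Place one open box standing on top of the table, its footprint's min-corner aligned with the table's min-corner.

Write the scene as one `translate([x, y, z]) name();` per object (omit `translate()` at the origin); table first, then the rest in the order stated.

table();
translate([0, 0, 766]) open_box();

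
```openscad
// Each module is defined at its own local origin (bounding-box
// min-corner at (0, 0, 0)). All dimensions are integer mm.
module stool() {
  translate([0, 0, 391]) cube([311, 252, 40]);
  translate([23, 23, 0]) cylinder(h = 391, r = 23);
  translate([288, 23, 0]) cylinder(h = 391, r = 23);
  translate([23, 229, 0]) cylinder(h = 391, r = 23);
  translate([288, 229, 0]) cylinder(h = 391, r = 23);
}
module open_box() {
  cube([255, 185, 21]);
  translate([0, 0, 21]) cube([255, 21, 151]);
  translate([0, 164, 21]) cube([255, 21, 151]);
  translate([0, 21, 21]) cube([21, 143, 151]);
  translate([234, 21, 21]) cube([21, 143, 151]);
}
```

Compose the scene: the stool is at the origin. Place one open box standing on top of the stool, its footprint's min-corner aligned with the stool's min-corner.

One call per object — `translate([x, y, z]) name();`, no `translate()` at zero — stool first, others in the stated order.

stool();
translate([0, 0, 431]) open_box();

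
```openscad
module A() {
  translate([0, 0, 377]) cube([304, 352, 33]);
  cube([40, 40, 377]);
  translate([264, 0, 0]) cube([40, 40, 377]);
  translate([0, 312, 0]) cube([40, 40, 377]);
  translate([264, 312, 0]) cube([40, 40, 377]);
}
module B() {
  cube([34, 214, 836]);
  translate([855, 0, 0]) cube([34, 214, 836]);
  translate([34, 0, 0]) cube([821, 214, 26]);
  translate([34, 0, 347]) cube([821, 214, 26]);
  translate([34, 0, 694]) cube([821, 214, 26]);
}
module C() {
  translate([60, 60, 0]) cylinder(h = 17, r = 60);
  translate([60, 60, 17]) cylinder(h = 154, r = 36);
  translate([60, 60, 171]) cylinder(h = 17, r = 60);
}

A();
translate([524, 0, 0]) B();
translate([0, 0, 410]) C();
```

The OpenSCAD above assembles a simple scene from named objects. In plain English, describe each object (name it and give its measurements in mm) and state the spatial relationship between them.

A is a simple wooden stool: a rectangular seat 304 mm (x) by 352 mm (y), 33 mm thick, top face at z = 410 mm, on four square legs, each 40×40 mm in cross-section. The legs rest on z = 0, each flush with a corner of the seat.

B is an open bookshelf. Two side panels, each 34 mm thick, 214 mm deep and 836 mm tall, stand 889 mm apart (outside-to-outside). Between them sit 3 shelves, each 26 mm thick and 214 mm deep, spanning the full gap between the sides. The bottom shelf rests on the floor (its underside at z = 0) and the clear gap between one shelf's top and the next shelf's underside is 321 mm.

C is a spool: two coaxial disc flanges of radius 60 mm and thickness 17 mm, joined by a core cylinder of radius 36 mm and height 154 mm. The lower flange rests on z = 0 and the three cylinders share a vertical axis.

The bookshelf is on the floor beside the stool on its +x side. The spool is on top of the stool.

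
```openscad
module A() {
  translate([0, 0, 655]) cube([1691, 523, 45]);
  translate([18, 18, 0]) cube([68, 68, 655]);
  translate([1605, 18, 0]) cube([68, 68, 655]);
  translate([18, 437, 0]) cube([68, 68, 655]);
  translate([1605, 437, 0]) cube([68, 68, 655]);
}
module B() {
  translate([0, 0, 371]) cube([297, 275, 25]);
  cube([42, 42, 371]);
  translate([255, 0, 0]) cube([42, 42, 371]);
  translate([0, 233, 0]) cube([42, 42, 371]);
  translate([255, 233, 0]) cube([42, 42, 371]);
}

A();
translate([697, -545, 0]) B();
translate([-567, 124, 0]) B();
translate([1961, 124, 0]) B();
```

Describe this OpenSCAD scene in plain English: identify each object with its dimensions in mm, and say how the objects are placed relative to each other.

A is a table: top 1691 mm (x) × 523 mm (y), 45 mm thick, upper face at z = 700 mm, on four 68×68 mm square legs, each inset 18 mm from the nearest pair of top edges, running from z = 0 to the bottom of the top.

B is a simple wooden stool: a rectangular seat 297 mm (x) by 275 mm (y), 25 mm thick, top face at z = 396 mm, on four square legs, each 42×42 mm in cross-section. The legs rest on z = 0, each flush with a corner of the seat.

Three stools sit around the table at the −y, −x, +x sides.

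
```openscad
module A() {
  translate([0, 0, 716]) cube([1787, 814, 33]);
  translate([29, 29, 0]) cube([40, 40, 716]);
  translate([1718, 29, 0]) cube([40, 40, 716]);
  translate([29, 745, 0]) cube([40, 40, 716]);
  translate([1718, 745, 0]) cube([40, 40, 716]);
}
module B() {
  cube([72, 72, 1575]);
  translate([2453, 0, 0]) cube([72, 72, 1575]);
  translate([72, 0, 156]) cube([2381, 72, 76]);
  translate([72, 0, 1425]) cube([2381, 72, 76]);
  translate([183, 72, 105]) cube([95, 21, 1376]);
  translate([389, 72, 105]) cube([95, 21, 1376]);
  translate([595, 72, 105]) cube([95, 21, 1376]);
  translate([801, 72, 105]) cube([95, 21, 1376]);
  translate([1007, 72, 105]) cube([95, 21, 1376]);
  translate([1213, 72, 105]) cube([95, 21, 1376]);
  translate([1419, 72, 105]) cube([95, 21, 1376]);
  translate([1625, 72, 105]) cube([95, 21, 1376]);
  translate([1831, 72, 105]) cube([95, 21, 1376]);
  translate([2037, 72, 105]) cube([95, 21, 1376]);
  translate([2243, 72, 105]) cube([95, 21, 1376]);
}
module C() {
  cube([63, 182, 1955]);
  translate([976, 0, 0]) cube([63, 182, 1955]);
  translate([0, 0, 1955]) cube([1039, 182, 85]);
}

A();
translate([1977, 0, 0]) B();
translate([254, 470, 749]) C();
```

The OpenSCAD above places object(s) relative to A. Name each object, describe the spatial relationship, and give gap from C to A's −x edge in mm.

A is a table. B is a fence section. C is a door frame. The fence section is on the floor beside the table on its +x side. The door frame is on top of the table. The gap from the door frame to the table's −x edge is 254 mm.

The door frame's min-x is at 254; the table's min-x is 0; gap = 254 mm.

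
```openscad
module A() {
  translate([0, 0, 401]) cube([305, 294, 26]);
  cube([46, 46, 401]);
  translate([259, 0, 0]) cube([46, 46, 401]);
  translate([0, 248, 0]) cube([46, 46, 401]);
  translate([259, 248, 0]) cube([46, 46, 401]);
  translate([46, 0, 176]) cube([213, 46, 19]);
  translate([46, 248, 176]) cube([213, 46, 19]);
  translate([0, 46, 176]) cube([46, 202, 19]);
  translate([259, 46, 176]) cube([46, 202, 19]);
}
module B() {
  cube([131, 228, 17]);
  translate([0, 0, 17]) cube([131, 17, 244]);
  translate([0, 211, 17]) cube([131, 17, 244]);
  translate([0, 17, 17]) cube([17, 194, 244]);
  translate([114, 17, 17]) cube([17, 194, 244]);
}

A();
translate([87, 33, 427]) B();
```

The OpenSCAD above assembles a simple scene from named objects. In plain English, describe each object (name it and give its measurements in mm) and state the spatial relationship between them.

A is a four-legged stool. The seat is a 305×294×26 mm slab whose top surface is at z = 427 mm; four square legs, each 46×46 mm in cross-section, run from the floor (z = 0) to the underside of the seat, each flush with a corner of the seat. Four stretchers, 46 mm wide and 19 mm tall, connect adjacent legs with their undersides at z = 176 mm, each running between the inner faces of the legs it joins and aligned with the legs' outer faces on the other axis.

B is an open-topped rectangular box: outside dimensions 131×228×261 mm, with a uniform wall and base thickness of 17 mm. The base is a full 131×228 slab on the floor; four walls sit on top of the base. The front and back walls (the −y and +y sides) span the full width; the two side walls fit between them.

The open box is on top of the stool, centred.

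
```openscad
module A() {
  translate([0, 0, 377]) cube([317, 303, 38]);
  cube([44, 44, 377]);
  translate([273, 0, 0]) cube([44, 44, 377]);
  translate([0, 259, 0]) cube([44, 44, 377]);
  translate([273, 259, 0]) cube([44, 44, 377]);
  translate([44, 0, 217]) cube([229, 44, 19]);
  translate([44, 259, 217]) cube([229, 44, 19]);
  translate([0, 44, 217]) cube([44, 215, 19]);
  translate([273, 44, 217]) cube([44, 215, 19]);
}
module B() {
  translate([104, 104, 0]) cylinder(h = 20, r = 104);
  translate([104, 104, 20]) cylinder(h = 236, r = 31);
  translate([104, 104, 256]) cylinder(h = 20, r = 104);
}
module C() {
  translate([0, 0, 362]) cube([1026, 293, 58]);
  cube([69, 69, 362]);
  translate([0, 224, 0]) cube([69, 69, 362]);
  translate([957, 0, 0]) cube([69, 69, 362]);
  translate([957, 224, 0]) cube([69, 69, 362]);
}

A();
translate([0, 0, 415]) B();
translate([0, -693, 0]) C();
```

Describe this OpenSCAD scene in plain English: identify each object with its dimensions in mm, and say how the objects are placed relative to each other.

A is a four-legged stool. The seat is a 317×303×38 mm slab whose top surface is at z = 415 mm; four square legs, each 44×44 mm in cross-section, run from the floor (z = 0) to the underside of the seat, each flush with a corner of the seat. Four stretchers, 44 mm wide and 19 mm tall, connect adjacent legs with their undersides at z = 217 mm, each running between the inner faces of the legs it joins and aligned with the legs' outer faces on the other axis.

B is a spool: two coaxial disc flanges of radius 104 mm and thickness 20 mm, joined by a core cylinder of radius 31 mm and height 236 mm. The lower flange rests on z = 0 and the three cylinders share a vertical axis.

C is a long wooden bench with a 1026 mm (x) × 293 mm (y) seat, 58 mm thick, its top surface 420 mm above the floor. Four 69 mm square legs at the seat corners, flush with the edges, run from z = 0 to the seat underside.

The spool is on top of the stool. The bench is on the floor beside the stool on its −y side.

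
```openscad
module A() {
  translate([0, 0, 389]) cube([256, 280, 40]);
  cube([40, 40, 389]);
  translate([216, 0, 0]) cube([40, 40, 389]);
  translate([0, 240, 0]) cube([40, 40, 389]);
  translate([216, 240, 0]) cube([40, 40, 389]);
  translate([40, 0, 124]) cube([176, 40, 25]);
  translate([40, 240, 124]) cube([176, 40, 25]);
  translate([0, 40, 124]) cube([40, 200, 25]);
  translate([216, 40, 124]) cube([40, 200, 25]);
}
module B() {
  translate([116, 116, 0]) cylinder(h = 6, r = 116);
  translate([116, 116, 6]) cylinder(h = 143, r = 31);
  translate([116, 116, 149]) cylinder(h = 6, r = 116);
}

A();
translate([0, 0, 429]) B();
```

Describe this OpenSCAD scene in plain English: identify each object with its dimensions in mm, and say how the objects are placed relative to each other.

A is a simple wooden stool: a rectangular seat 256 mm (x) by 280 mm (y), 40 mm thick, top face at z = 429 mm, on four square legs, each 40×40 mm in cross-section. The legs rest on z = 0, each flush with a corner of the seat. Four stretchers, 40 mm wide and 25 mm tall, connect adjacent legs with their undersides at z = 124 mm, each running between the inner faces of the legs it joins and aligned with the legs' outer faces on the other axis.

B is a spool: two coaxial disc flanges of radius 116 mm and thickness 6 mm, joined by a core cylinder of radius 31 mm and height 143 mm. The lower flange rests on z = 0 and the three cylinders share a vertical axis.

The spool is on top of the stool.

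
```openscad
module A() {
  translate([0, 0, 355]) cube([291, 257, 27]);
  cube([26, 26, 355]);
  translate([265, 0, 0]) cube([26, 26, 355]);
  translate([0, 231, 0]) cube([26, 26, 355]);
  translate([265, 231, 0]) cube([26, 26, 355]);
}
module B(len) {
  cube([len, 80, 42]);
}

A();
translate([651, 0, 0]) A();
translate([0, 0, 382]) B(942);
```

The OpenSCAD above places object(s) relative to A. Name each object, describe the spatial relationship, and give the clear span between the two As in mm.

Second stool starts at x = 651; first ends at x = 291; clear span = 651 − 291 = 360 mm.

A is a stool. B is a beam. A beam spans the tops of two stools. The clear span between the two stools is 360 mm.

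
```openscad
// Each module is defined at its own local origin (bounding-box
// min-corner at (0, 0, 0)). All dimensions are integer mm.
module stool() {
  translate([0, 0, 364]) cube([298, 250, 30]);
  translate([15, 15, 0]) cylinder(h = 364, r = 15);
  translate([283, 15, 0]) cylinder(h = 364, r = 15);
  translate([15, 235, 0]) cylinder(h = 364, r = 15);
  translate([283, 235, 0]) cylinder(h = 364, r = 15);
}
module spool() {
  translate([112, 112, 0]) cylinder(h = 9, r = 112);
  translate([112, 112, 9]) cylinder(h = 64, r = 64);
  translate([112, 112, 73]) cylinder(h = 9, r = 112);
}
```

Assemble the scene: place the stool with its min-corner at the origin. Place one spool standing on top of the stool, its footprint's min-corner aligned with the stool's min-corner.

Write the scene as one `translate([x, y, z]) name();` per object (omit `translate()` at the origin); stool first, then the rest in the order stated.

stool();
translate([0, 0, 394]) spool();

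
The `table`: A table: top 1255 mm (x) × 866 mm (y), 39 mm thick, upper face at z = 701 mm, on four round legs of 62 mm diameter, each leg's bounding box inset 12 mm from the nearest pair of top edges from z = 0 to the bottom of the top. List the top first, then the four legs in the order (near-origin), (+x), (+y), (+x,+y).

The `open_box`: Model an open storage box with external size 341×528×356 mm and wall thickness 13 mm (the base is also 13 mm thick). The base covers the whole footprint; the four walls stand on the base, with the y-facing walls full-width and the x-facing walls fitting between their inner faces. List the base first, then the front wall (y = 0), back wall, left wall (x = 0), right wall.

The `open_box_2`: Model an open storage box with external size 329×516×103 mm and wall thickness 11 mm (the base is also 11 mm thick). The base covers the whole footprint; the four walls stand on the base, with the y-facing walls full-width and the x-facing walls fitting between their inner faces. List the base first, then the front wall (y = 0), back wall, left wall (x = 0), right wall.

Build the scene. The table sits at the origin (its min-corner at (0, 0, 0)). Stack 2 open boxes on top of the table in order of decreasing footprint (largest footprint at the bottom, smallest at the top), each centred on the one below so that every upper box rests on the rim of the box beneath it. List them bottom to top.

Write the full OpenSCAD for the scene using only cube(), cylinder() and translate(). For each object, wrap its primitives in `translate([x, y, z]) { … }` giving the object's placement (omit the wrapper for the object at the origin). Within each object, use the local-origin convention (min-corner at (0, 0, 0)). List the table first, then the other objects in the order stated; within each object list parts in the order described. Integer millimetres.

translate([0, 0, 662]) cube([1255, 866, 39]);
translate([43, 43, 0]) cylinder(h = 662, r = 31);
translate([1212, 43, 0]) cylinder(h = 662, r = 31);
translate([43, 823, 0]) cylinder(h = 662, r = 31);
translate([1212, 823, 0]) cylinder(h = 662, r = 31);
translate([457, 169, 701]) {
  cube([341, 528, 13]);
  translate([0, 0, 13]) cube([341, 13, 343]);
  translate([0, 515, 13]) cube([341, 13, 343]);
  translate([0, 13, 13]) cube([13, 502, 343]);
  translate([328, 13, 13]) cube([13, 502, 343]);
}
translate([463, 175, 1057]) {
  cube([329, 516, 11]);
  translate([0, 0, 11]) cube([329, 11, 92]);
  translate([0, 505, 11]) cube([329, 11, 92]);
  translate([0, 11, 11]) cube([11, 494, 92]);
  translate([318, 11, 11]) cube([11, 494, 92]);
}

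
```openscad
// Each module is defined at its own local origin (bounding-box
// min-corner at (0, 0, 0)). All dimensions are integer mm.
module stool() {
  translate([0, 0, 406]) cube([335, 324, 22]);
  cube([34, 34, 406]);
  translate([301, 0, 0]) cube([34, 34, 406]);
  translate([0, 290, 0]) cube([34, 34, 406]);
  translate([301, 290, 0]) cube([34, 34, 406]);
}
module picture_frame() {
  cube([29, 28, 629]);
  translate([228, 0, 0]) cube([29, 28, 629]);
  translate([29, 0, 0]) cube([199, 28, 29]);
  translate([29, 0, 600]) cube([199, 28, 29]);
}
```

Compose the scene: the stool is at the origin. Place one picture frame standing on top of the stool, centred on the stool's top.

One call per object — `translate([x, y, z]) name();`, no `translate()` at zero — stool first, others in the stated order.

stool();
translate([39, 148, 428]) picture_frame();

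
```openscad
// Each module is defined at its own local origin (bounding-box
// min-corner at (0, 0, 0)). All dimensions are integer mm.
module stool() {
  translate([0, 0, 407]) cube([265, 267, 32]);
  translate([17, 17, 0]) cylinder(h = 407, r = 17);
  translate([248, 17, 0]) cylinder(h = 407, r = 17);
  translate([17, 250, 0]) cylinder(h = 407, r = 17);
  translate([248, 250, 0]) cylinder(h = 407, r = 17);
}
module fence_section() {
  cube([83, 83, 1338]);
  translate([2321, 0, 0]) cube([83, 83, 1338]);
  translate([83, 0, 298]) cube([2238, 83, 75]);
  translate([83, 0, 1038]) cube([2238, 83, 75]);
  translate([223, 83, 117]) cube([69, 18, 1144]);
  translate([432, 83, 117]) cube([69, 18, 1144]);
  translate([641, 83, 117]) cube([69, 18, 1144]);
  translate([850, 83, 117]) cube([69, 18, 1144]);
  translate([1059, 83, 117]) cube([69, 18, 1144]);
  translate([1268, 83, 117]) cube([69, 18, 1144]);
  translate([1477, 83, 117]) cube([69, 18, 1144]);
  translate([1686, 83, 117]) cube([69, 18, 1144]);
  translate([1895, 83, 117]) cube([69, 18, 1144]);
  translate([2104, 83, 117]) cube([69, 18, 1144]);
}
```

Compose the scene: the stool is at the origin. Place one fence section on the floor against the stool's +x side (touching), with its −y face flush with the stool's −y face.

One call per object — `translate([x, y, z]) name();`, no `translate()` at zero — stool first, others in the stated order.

stool();
translate([265, 0, 0]) fence_section();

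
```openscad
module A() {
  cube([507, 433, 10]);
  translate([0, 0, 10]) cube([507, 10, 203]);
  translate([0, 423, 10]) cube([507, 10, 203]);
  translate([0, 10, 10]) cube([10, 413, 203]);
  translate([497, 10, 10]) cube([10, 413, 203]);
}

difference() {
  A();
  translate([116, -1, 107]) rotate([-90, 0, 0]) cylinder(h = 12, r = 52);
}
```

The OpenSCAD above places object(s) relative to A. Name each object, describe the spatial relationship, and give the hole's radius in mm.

The subtracted cylinder has r = 52 mm.

A is an open box. The open box has a circular hole through its front wall. The hole's radius is 52 mm.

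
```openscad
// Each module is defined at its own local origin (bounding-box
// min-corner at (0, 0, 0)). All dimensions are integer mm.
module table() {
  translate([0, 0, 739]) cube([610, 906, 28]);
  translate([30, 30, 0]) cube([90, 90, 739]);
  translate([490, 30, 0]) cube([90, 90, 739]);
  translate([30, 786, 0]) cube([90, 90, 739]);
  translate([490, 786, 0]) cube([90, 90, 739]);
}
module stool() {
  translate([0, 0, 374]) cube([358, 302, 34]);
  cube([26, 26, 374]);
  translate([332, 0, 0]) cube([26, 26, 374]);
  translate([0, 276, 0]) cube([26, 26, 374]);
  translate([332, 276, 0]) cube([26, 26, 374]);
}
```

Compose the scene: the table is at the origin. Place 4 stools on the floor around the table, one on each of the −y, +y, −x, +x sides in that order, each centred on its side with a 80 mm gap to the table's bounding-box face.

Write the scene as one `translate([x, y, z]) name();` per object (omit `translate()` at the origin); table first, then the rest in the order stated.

table();
translate([126, -382, 0]) stool();
translate([126, 986, 0]) stool();
translate([-438, 302, 0]) stool();
translate([690, 302, 0]) stool();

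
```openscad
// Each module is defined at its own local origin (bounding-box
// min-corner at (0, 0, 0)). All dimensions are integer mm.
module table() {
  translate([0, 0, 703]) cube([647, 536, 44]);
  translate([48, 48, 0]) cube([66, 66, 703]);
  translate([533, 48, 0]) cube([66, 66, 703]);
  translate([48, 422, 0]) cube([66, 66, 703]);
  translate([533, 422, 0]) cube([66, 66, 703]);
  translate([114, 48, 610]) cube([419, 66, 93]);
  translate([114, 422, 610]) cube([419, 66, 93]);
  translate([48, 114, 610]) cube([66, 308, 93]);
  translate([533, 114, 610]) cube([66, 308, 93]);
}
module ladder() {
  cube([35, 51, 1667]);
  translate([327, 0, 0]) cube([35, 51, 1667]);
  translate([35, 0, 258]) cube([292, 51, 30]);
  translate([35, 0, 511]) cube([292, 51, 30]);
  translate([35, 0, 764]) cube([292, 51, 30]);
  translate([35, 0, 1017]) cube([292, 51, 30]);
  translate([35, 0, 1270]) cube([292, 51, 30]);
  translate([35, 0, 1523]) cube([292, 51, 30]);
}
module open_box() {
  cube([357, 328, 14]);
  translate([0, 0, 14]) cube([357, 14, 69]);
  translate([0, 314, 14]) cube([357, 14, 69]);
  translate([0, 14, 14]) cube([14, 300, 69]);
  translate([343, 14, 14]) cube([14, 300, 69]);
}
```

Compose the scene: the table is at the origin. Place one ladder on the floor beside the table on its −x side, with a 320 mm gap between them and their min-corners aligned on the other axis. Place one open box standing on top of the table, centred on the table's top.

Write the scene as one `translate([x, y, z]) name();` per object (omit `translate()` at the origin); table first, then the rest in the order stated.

table();
translate([-682, 0, 0]) ladder();
translate([145, 104, 747]) open_box();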